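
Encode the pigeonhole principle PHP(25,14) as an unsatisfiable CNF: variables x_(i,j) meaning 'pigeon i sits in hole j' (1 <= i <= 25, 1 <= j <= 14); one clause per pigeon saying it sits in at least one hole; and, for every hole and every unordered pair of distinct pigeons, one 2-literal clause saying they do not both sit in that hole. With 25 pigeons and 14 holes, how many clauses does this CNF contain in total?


PHP(25,14): 25 pigeons, 14 holes, 25*14 = 350 variables.
- pigeon clauses: one per pigeon -> 25 clauses
- hole clauses: 14 holes * C(25,2) = 14 * 300 -> 4200 clauses
Total clauses = 25 + 4200 = 4225

4225


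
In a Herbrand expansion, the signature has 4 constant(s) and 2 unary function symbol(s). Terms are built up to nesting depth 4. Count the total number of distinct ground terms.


Herbrand terms by depth:
Depth 0: 4 constants
Depth 1: 8 new terms (running total: 12)
Depth 2: 16 new terms (running total: 28)
Depth 3: 32 new terms (running total: 60)
Depth 4: 64 new terms (running total: 124)
Total distinct ground terms = 124

124


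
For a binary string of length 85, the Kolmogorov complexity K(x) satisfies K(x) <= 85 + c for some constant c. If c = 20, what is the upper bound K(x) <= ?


K(x) <= |x| + c = 85 + 20 = 105

105


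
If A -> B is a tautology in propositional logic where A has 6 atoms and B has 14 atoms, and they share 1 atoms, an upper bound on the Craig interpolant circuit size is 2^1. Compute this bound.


Shared atoms = 1
Craig interpolant size bound = 2^1
= 2

2


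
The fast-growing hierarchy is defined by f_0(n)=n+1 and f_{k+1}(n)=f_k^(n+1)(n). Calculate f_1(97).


f_1(97) = f_0^98(97)
f_0 adds 1 each time, applied 98 times.
f_1(97) = 97 + 98 = 195

195


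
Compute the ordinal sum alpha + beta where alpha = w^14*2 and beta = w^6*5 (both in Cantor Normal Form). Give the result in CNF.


Ordinal addition w^14*2 + w^6*5:
Leading exponent of alpha (14) > leading exponent of beta (6).
Since alpha's term has higher exponent than beta's leading term,
the sum is simply alpha followed by beta.
Result = w^14*2 + w^6*5

w^14*2 + w^6*5


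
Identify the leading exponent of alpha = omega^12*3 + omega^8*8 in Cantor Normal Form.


CNF: omega^12*3 + omega^8*8
The leading term is omega^12*3, which has exponent 12.

12


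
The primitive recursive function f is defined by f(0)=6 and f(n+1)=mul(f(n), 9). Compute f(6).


f(0) = 6
f(1) = mul(f(0), 9) = mul(6, 9) = 54
f(2) = mul(f(1), 9) = mul(54, 9) = 486
f(3) = mul(f(2), 9) = mul(486, 9) = 4374
f(4) = mul(f(3), 9) = mul(4374, 9) = 39366
f(5) = mul(f(4), 9) = mul(39366, 9) = 354294
f(6) = mul(f(5), 9) = mul(354294, 9) = 3188646


3188646


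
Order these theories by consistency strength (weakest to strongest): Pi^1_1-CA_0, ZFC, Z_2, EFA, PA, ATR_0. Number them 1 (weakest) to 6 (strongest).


Ordering by consistency strength:
1. EFA
2. PA
3. ATR_0
4. Pi^1_1-CA_0
5. Z_2
6. ZFC


Pi^1_1-CA_0=4, ZFC=6, Z_2=5, EFA=1, PA=2, ATR_0=3


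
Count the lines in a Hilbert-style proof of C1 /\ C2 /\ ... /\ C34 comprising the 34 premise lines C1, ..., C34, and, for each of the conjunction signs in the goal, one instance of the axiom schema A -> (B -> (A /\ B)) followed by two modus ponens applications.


Conjoining 34 premises:
- 34 premise lines
- the goal has 33 conjunction signs; each costs 1 axiom instance + 2 MP = 3 lines: 3 * 33 = 99
Total = 34 + 99 = 133 lines.

133


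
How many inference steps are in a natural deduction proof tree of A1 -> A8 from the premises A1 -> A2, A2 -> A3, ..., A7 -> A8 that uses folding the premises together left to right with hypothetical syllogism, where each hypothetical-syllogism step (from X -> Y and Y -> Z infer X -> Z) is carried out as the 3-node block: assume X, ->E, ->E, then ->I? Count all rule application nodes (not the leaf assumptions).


There are 7 premises in the chain. The first HS step combines premises 1 and 2; each further premise needs one more HS step.
So 7 premises require 7 - 1 = 6 hypothetical-syllogism steps.
Each HS step uses 3 inference nodes (->E, ->E, ->I).
6 * 3 = 18 total inference nodes.

18


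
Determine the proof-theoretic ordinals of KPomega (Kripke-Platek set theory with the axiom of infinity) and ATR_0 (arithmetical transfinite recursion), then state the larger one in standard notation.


Proof-theoretic ordinal of KPomega (Kripke-Platek set theory with the axiom of infinity): psi_0(epsilon_{Omega+1})
Proof-theoretic ordinal of ATR_0 (arithmetical transfinite recursion): Gamma_0
Comparing: Gamma_0 < psi_0(epsilon_{Omega+1}).
The larger ordinal is psi_0(epsilon_{Omega+1}) (from KPomega (Kripke-Platek set theory with the axiom of infinity)).

psi_0(epsilon_{Omega+1})


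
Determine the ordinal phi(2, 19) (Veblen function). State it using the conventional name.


phi(2, 19):
phi(2, beta) = zeta_beta (the beta-th zeta number, fixed point of epsilon).
phi(2, 19) = zeta_19

zeta_19


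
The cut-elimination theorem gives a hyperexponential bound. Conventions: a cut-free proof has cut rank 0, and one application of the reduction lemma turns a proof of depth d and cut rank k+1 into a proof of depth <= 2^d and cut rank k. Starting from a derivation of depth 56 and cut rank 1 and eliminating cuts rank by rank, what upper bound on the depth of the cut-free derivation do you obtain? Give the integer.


Each rank reduction sends depth d to at most 2^d; cut rank r needs r reductions.
2_0(56) = 56
2_1(56) = 2^56 = 72057594037927936
Cut-free depth bound = 72057594037927936

72057594037927936


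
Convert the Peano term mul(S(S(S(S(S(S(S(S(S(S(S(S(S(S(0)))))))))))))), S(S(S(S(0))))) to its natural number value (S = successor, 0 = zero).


mul(S^14(0), S^4(0)):
S^14(0) = 14
S^4(0) = 4
14 * 4 = 56

56


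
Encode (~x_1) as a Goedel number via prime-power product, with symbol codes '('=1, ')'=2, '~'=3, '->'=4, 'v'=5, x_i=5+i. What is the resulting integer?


Formula: (~x_1)
Symbol codes: [1, 3, 6, 2]
Primes: [2, 3, 5, 7]
p_1^1 = 2^1 = 2
p_2^3 = 3^3 = 27
p_3^6 = 5^6 = 15625
p_4^2 = 7^2 = 49
Product = 41343750

41343750


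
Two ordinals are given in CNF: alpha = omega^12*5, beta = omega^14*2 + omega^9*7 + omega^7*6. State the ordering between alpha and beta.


Compare term by term from highest exponent:
alpha = omega^12*5
beta = omega^14*2 + omega^9*7 + omega^7*6
Term 1: alpha has omega^12*5, beta has omega^14*2
Term 2: alpha has omega^0*0, beta has omega^9*7
Term 3: alpha has omega^0*0, beta has omega^7*6
Result: alpha < beta

alpha < beta


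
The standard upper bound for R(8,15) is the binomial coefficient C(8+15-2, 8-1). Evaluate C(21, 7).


R(8,15) <= C(8+15-2, 8-1) = C(21, 7)
C(21, 7) = 21! / (7! * 14!)
= 116280

116280


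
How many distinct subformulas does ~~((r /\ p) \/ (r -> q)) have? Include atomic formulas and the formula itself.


Formula: ~~((r /\ p) \/ (r -> q))
Subformulas found:
  1. q
  2. r
  3. p
  4. (r -> q)
  5. (r /\ p)
  6. ((r /\ p) \/ (r -> q))
  7. ~((r /\ p) \/ (r -> q))
  8. ~~((r /\ p) \/ (r -> q))
Total distinct subformulas = 8

8


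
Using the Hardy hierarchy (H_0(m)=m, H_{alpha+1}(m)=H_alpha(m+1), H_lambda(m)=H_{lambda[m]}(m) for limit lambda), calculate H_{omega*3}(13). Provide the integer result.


H_{omega*3}(13):
For the Hardy hierarchy, H_{omega*k}(n) = 2^k * n.
2^3 = 8.
8 * 13 = 104

104


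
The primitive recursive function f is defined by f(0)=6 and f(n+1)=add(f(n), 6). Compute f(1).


f(0) = 6
f(1) = add(f(0), 6) = add(6, 6) = 12


12


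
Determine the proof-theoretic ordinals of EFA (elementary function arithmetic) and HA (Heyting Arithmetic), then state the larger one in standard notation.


Proof-theoretic ordinal of EFA (elementary function arithmetic): omega^3
Proof-theoretic ordinal of HA (Heyting Arithmetic): epsilon_0
Comparing: omega^3 < epsilon_0.
The larger ordinal is epsilon_0 (from HA (Heyting Arithmetic)).

epsilon_0


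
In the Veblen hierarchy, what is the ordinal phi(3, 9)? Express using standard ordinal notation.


phi(3, 9):
phi(3, beta) = eta_beta (the beta-th eta number, fixed point of zeta).
phi(3, 9) = eta_9

eta_9


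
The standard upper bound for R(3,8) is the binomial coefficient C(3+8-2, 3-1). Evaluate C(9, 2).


R(3,8) <= C(3+8-2, 3-1) = C(9, 2)
C(9, 2) = 9! / (2! * 7!)
= 36

36


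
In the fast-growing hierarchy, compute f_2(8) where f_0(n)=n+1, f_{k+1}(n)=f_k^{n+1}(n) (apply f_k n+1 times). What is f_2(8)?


f_2(8) = f_1^9(8)
f_1(m) = 2m + 1.
Iterating: f_1^k(n) = 2^k*(n+1) - 1.
f_2(8) = 2^9*(8+1) - 1 = 512*9 - 1 = 4607

4607


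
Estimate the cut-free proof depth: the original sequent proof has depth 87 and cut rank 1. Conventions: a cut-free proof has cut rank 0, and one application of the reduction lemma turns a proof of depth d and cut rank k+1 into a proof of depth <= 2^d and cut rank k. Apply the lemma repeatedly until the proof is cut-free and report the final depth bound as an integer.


Each rank reduction sends depth d to at most 2^d; cut rank r needs r reductions.
2_0(87) = 87
2_1(87) = 2^87 = 154742504910672534362390528
Cut-free depth bound = 154742504910672534362390528

154742504910672534362390528


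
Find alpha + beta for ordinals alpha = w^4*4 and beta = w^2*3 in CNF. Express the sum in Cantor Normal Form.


Ordinal addition w^4*4 + w^2*3:
Leading exponent of alpha (4) > leading exponent of beta (2).
Since alpha's term has higher exponent than beta's leading term,
the sum is simply alpha followed by beta.
Result = w^4*4 + w^2*3

w^4*4 + w^2*3


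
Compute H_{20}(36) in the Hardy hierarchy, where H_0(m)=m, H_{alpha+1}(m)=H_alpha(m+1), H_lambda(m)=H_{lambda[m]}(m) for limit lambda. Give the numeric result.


H_20(36):
For finite ordinals k, H_k(n) = n + k (each successor step adds 1).
H_20(36) = 36 + 20 = 56

56


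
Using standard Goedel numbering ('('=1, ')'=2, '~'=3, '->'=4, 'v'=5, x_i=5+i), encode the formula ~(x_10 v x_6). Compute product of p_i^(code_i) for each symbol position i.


Formula: ~(x_10 v x_6)
Symbol codes: [3, 1, 15, 5, 11, 2]
Primes: [2, 3, 5, 7, 11, 13]
p_1^3 = 2^3 = 8
p_2^1 = 3^1 = 3
p_3^15 = 5^15 = 30517578125
p_4^5 = 7^5 = 16807
p_5^11 = 11^11 = 285311670611
p_6^2 = 13^2 = 169
Product = 593550599783997079833984375000

593550599783997079833984375000


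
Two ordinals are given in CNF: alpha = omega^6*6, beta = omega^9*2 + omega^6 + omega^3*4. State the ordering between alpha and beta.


Compare term by term from highest exponent:
alpha = omega^6*6
beta = omega^9*2 + omega^6 + omega^3*4
Term 1: alpha has omega^6*6, beta has omega^9*2
Term 2: alpha has omega^0*0, beta has omega^6*1
Term 3: alpha has omega^0*0, beta has omega^3*4
Result: alpha < beta

alpha < beta


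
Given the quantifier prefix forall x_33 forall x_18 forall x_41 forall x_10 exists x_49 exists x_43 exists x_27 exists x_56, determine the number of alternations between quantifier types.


Walk the prefix and count type changes:
  position 1: forall -> forall
  position 2: forall -> forall
  position 3: forall -> forall
  position 4: forall -> exists <-- alternation
  position 5: exists -> exists
  position 6: exists -> exists
  position 7: exists -> exists
Total alternations = 1

1


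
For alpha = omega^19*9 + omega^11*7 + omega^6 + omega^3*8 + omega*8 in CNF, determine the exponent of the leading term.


CNF: omega^19*9 + omega^11*7 + omega^6 + omega^3*8 + omega*8
The leading term is omega^19*9, which has exponent 19.

19


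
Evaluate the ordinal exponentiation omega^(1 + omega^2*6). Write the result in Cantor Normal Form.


omega^(1 + omega^2*6):
In ordinal addition a term is absorbed by a following term of strictly larger exponent: 0 < 2, so 1 + omega^2*6 = omega^2*6.
omega raised to a CNF ordinal is a single CNF term: Result = omega^(omega^2*6)

omega^(omega^2*6)


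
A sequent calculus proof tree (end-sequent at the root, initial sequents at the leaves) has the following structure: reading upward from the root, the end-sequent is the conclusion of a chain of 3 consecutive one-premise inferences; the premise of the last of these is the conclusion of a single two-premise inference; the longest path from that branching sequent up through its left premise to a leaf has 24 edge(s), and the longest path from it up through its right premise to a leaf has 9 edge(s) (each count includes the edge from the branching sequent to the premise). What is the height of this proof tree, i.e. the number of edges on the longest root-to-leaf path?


Longest path through the left premise: 24 edges (measured from the branching sequent)
Longest path through the right premise: 9 edges
Height of the subtree rooted at the branching sequent: max(24, 9) = 24
The branching sequent sits 3 edges above the root (the chain of one-premise inferences), so height = 24 + 3 = 27

27


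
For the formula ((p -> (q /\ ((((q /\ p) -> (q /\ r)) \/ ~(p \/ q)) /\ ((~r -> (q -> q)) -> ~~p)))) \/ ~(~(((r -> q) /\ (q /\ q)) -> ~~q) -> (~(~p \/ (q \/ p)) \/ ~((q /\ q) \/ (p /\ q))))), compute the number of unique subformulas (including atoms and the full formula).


Formula: ((p -> (q /\ ((((q /\ p) -> (q /\ r)) \/ ~(p \/ q)) /\ ((~r -> (q -> q)) -> ~~p)))) \/ ~(~(((r -> q) /\ (q /\ q)) -> ~~q) -> (~(~p \/ (q \/ p)) \/ ~((q /\ q) \/ (p /\ q)))))
Subformulas found:
  1. r
  2. p
  3. q
  4. ~p
  5. ~r
  6. ~q
  7. ~~p
  8. ~~q
  9. (r -> q)
  10. (q /\ p)
  11. (q \/ p)
  12. (p /\ q)
  13. (q /\ q)
  14. (q -> q)
  15. (q /\ r)
  16. (p \/ q)
  17. ~(p \/ q)
  18. (~r -> (q -> q))
  19. (~p \/ (q \/ p))
  20. ~(~p \/ (q \/ p))
  21. ((r -> q) /\ (q /\ q))
  22. ((q /\ p) -> (q /\ r))
  23. ((q /\ q) \/ (p /\ q))
  24. ~((q /\ q) \/ (p /\ q))
  25. ((~r -> (q -> q)) -> ~~p)
  26. (((r -> q) /\ (q /\ q)) -> ~~q)
  27. ~(((r -> q) /\ (q /\ q)) -> ~~q)
  28. (((q /\ p) -> (q /\ r)) \/ ~(p \/ q))
  29. (~(~p \/ (q \/ p)) \/ ~((q /\ q) \/ (p /\ q)))
  30. ((((q /\ p) -> (q /\ r)) \/ ~(p \/ q)) /\ ((~r -> (q -> q)) -> ~~p))
  31. (q /\ ((((q /\ p) -> (q /\ r)) \/ ~(p \/ q)) /\ ((~r -> (q -> q)) -> ~~p)))
  32. (p -> (q /\ ((((q /\ p) -> (q /\ r)) \/ ~(p \/ q)) /\ ((~r -> (q -> q)) -> ~~p))))
  33. (~(((r -> q) /\ (q /\ q)) -> ~~q) -> (~(~p \/ (q \/ p)) \/ ~((q /\ q) \/ (p /\ q))))
  34. ~(~(((r -> q) /\ (q /\ q)) -> ~~q) -> (~(~p \/ (q \/ p)) \/ ~((q /\ q) \/ (p /\ q))))
  35. ((p -> (q /\ ((((q /\ p) -> (q /\ r)) \/ ~(p \/ q)) /\ ((~r -> (q -> q)) -> ~~p)))) \/ ~(~(((r -> q) /\ (q /\ q)) -> ~~q) -> (~(~p \/ (q \/ p)) \/ ~((q /\ q) \/ (p /\ q)))))
Total distinct subformulas = 35

35


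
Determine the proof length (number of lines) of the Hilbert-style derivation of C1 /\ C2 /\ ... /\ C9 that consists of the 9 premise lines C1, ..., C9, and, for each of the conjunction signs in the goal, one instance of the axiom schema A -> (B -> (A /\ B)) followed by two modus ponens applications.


Conjoining 9 premises:
- 9 premise lines
- the goal has 8 conjunction signs; each costs 1 axiom instance + 2 MP = 3 lines: 3 * 8 = 24
Total = 9 + 24 = 33 lines.

33


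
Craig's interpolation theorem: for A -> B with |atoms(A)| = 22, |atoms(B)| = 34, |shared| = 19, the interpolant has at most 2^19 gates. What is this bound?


Shared atoms = 19
Craig interpolant size bound = 2^19
= 524288

524288


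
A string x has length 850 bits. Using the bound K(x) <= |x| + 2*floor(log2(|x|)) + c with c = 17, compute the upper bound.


floor(log2(850)) = 9
2 * 9 = 18
K(x) <= 850 + 18 + 17 = 885

885


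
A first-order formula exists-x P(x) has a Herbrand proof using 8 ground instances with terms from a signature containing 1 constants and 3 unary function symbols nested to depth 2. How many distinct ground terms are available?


Herbrand terms by depth:
Depth 0: 1 constants
Depth 1: 3 new terms (running total: 4)
Depth 2: 9 new terms (running total: 13)
Total distinct ground terms = 13

13


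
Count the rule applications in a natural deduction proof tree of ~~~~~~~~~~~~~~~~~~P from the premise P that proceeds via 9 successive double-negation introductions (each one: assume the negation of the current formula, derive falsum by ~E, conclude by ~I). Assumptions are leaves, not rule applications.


Each double-negation introduction (from C infer ~~C) uses 2 inference nodes: one ~E (C and ~C give falsum) and one ~I (discharge ~C).
9 double negations = 9 * 2 = 18 inference nodes.

18


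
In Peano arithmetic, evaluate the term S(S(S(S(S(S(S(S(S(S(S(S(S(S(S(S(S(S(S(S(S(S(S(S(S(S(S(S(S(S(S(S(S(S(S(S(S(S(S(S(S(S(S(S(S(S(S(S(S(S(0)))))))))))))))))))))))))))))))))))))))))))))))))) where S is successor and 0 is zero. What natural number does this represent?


Counting successors applied to 0:
50 applications of S to 0 = 50

50


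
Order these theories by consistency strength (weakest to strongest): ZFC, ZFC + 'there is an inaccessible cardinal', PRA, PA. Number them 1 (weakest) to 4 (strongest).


Ordering by consistency strength:
1. PRA
2. PA
3. ZFC
4. ZFC + 'there is an inaccessible cardinal'


ZFC=3, ZFC + 'there is an inaccessible cardinal'=4, PRA=1, PA=2


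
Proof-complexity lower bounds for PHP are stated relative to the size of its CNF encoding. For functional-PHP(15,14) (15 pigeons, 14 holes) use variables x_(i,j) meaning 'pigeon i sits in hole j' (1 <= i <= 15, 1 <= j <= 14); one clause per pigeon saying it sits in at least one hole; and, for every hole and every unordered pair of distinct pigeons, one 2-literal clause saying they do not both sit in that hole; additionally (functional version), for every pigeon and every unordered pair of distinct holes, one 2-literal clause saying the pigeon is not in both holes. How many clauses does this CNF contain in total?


functional-PHP(15,14): 15 pigeons, 14 holes, 15*14 = 210 variables.
- pigeon clauses: one per pigeon -> 15 clauses
- hole clauses: 14 holes * C(15,2) = 14 * 105 -> 1470 clauses
- functional clauses: 15 pigeons * C(14,2) = 15 * 91 -> 1365 clauses
Total clauses = 15 + 1470 + 1365 = 2850

2850


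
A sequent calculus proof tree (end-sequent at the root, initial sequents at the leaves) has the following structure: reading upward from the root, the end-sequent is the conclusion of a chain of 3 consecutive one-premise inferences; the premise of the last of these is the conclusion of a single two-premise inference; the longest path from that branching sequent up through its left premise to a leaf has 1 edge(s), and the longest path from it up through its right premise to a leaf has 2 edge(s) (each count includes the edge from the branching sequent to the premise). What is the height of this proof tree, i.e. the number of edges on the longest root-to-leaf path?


Longest path through the left premise: 1 edges (measured from the branching sequent)
Longest path through the right premise: 2 edges
Height of the subtree rooted at the branching sequent: max(1, 2) = 2
The branching sequent sits 3 edges above the root (the chain of one-premise inferences), so height = 2 + 3 = 5

5


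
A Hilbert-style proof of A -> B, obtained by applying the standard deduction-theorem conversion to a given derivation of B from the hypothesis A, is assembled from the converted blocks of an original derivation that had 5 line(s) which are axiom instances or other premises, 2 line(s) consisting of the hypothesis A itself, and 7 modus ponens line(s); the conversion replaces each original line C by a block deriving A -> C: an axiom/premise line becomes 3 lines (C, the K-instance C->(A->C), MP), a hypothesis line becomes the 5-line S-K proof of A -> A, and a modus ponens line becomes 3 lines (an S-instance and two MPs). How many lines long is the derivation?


Deduction-theorem conversion, block by block:
- 5 axiom/premise lines -> 3 lines each = 15
- 2 hypothesis lines -> 5 lines each (identity proof A->A) = 10
- 7 MP lines -> 3 lines each (S-instance, MP, MP) = 21
Total = 15 + 10 + 21 = 46 lines.

46


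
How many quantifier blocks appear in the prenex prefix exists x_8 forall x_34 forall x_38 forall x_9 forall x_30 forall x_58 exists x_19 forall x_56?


Alternations = 3.
Blocks = alternations + 1 = 4

4


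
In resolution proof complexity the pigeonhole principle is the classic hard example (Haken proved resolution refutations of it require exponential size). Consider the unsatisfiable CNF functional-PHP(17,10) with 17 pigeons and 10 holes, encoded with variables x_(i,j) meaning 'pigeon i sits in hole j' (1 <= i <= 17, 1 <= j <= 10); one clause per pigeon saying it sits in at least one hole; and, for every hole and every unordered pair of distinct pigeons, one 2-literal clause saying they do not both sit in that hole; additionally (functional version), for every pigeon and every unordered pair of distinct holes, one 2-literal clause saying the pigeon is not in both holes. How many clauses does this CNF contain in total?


functional-PHP(17,10): 17 pigeons, 10 holes, 17*10 = 170 variables.
- pigeon clauses: one per pigeon -> 17 clauses
- hole clauses: 10 holes * C(17,2) = 10 * 136 -> 1360 clauses
- functional clauses: 17 pigeons * C(10,2) = 17 * 45 -> 765 clauses
Total clauses = 17 + 1360 + 765 = 2142

2142


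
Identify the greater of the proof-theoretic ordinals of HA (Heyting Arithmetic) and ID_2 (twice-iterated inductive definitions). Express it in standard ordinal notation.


Proof-theoretic ordinal of HA (Heyting Arithmetic): epsilon_0
Proof-theoretic ordinal of ID_2 (twice-iterated inductive definitions): psi_0(epsilon_{Omega_2+1})
Comparing: epsilon_0 < psi_0(epsilon_{Omega_2+1}).
The larger ordinal is psi_0(epsilon_{Omega_2+1}) (from ID_2 (twice-iterated inductive definitions)).

psi_0(epsilon_{Omega_2+1})


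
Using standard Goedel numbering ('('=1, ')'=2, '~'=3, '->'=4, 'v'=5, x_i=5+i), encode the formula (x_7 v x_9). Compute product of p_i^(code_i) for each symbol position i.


Formula: (x_7 v x_9)
Symbol codes: [1, 12, 5, 14, 2]
Primes: [2, 3, 5, 7, 11]
p_1^1 = 2^1 = 2
p_2^12 = 3^12 = 531441
p_3^5 = 5^5 = 3125
p_4^14 = 7^14 = 678223072849
p_5^2 = 11^2 = 121
Product = 272579383218821215556250

272579383218821215556250


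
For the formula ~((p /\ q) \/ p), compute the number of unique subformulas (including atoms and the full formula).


Formula: ~((p /\ q) \/ p)
Subformulas found:
  1. q
  2. p
  3. (p /\ q)
  4. ((p /\ q) \/ p)
  5. ~((p /\ q) \/ p)
Total distinct subformulas = 5

5


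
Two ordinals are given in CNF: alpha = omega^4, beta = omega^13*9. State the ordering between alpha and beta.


Compare term by term from highest exponent:
alpha = omega^4
beta = omega^13*9
Term 1: alpha has omega^4*1, beta has omega^13*9
Result: alpha < beta

alpha < beta


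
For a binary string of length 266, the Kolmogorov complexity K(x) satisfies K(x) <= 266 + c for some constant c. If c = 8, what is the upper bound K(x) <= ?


K(x) <= |x| + c = 266 + 8 = 274

274


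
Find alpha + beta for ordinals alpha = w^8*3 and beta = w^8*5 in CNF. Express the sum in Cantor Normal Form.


Ordinal addition w^8*3 + w^8*5:
Both terms have the same exponent 8.
w^e*c + w^e*d = w^e*(c+d).
Result = w^8*(3+5) = w^8*8

w^8*8


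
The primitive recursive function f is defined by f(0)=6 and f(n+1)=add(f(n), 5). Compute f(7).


f(0) = 6
f(1) = add(f(0), 5) = add(6, 5) = 11
f(2) = add(f(1), 5) = add(11, 5) = 16
f(3) = add(f(2), 5) = add(16, 5) = 21
f(4) = add(f(3), 5) = add(21, 5) = 26
f(5) = add(f(4), 5) = add(26, 5) = 31
f(6) = add(f(5), 5) = add(31, 5) = 36
f(7) = add(f(6), 5) = add(36, 5) = 41


41


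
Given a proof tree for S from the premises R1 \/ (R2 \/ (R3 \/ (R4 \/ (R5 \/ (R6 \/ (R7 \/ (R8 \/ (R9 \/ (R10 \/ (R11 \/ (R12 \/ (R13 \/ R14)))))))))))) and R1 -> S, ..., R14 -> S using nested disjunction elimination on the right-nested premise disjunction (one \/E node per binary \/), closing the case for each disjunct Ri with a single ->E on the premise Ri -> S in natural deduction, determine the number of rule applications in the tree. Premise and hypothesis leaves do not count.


The premise R1 \/ (R2 \/ (R3 \/ (R4 \/ (R5 \/ (R6 \/ (R7 \/ (R8 \/ (R9 \/ (R10 \/ (R11 \/ (R12 \/ (R13 \/ R14)))))))))))) contains 14 disjuncts, hence 13 binary \/ connectives.
- Each binary \/ is eliminated once: 13 \/E nodes.
- Each of the 14 cases Ri derives S by one ->E with Ri -> S: 14 ->E nodes.
Total = 13 + 14 = 27

27


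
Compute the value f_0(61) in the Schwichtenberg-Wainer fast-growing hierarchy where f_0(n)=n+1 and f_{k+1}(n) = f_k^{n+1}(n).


f_0(61) = 61 + 1 = 62

62


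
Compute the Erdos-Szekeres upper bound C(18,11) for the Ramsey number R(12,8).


R(12,8) <= C(12+8-2, 12-1) = C(18, 11)
C(18, 11) = 18! / (11! * 7!)
= 31824

31824


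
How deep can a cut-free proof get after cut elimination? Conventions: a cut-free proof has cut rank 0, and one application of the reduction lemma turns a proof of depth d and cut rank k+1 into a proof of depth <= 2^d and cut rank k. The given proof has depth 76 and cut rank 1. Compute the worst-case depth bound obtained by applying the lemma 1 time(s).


Each rank reduction sends depth d to at most 2^d; cut rank r needs r reductions.
2_0(76) = 76
2_1(76) = 2^76 = 75557863725914323419136
Cut-free depth bound = 75557863725914323419136

75557863725914323419136


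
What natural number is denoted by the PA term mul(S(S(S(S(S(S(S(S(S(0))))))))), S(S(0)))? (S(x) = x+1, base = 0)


mul(S^9(0), S^2(0)):
S^9(0) = 9
S^2(0) = 2
9 * 2 = 18

18


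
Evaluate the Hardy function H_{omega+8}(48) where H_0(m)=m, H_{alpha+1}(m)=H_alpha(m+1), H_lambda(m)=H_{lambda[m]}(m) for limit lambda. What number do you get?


H_{omega+8}(48):
Unwind the 8 successor steps: H_{omega+8}(48) = H_omega(48+8) = H_omega(56).
H_omega(m) = H_m(m) = m + m = 2m.
Result = 2 * 56 = 112

112


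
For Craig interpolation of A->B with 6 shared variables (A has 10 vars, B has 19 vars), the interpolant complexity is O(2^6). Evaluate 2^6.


Shared atoms = 6
Craig interpolant size bound = 2^6
= 64

64


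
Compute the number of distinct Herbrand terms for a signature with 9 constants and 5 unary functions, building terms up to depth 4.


Herbrand terms by depth:
Depth 0: 9 constants
Depth 1: 45 new terms (running total: 54)
Depth 2: 225 new terms (running total: 279)
Depth 3: 1125 new terms (running total: 1404)
Depth 4: 5625 new terms (running total: 7029)
Total distinct ground terms = 7029

7029


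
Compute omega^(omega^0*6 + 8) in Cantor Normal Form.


omega^(omega^0*6 + 8):
omega^0 = 1, so the exponent is 6 + 8 = 14 (finite ordinal addition).
Result = omega^14, already a single CNF term.

omega^14


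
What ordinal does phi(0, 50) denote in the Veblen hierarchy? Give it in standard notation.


phi(0, 50):
phi(0, beta) = omega^beta by definition.
phi(0, 50) = omega^50

omega^50


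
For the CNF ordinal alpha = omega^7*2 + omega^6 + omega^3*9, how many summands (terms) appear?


CNF: omega^7*2 + omega^6 + omega^3*9
Count the summands separated by '+':
  term 1: omega^7*2
  term 2: omega^6
  term 3: omega^3*9
Total terms = 3

3


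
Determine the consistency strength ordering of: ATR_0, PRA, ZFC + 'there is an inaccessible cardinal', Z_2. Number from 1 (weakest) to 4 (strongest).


Ordering by consistency strength:
1. PRA
2. ATR_0
3. Z_2
4. ZFC + 'there is an inaccessible cardinal'


ATR_0=2, PRA=1, ZFC + 'there is an inaccessible cardinal'=4, Z_2=3


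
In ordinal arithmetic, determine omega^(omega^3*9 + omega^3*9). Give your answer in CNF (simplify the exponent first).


omega^(omega^3*9 + omega^3*9):
Both terms of the exponent have the same exponent 3, so they merge: omega^3*9 + omega^3*9 = omega^3*(9+9) = omega^3*18.
omega raised to a CNF ordinal is a single CNF term: Result = omega^(omega^3*18)

omega^(omega^3*18)


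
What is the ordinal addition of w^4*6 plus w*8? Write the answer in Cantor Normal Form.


Ordinal addition w^4*6 + w*8:
Leading exponent of alpha (4) > leading exponent of beta (1).
Since alpha's term has higher exponent than beta's leading term,
the sum is simply alpha followed by beta.
Result = w^4*6 + w*8

w^4*6 + w*8


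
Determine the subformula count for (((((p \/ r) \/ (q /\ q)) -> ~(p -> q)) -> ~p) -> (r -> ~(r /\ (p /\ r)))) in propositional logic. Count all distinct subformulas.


Formula: (((((p \/ r) \/ (q /\ q)) -> ~(p -> q)) -> ~p) -> (r -> ~(r /\ (p /\ r))))
Subformulas found:
  1. q
  2. r
  3. p
  4. ~p
  5. (p /\ r)
  6. (q /\ q)
  7. (p -> q)
  8. (p \/ r)
  9. ~(p -> q)
  10. (r /\ (p /\ r))
  11. ~(r /\ (p /\ r))
  12. ((p \/ r) \/ (q /\ q))
  13. (r -> ~(r /\ (p /\ r)))
  14. (((p \/ r) \/ (q /\ q)) -> ~(p -> q))
  15. ((((p \/ r) \/ (q /\ q)) -> ~(p -> q)) -> ~p)
  16. (((((p \/ r) \/ (q /\ q)) -> ~(p -> q)) -> ~p) -> (r -> ~(r /\ (p /\ r))))
Total distinct subformulas = 16

16


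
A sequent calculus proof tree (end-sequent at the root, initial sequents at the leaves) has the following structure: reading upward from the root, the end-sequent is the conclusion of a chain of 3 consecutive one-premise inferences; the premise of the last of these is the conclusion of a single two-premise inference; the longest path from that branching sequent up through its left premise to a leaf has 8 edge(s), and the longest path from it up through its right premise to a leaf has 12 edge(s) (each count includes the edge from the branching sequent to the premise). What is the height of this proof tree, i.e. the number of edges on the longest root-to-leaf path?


Longest path through the left premise: 8 edges (measured from the branching sequent)
Longest path through the right premise: 12 edges
Height of the subtree rooted at the branching sequent: max(8, 12) = 12
The branching sequent sits 3 edges above the root (the chain of one-premise inferences), so height = 12 + 3 = 15

15


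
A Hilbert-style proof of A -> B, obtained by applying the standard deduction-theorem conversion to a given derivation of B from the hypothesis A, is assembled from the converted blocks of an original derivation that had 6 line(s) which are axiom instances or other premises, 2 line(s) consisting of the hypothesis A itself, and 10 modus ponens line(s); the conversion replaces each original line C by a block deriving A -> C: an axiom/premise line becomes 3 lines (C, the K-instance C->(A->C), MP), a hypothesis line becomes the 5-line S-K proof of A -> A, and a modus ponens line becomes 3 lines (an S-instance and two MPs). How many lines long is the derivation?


Deduction-theorem conversion, block by block:
- 6 axiom/premise lines -> 3 lines each = 18
- 2 hypothesis lines -> 5 lines each (identity proof A->A) = 10
- 10 MP lines -> 3 lines each (S-instance, MP, MP) = 30
Total = 18 + 10 + 30 = 58 lines.

58


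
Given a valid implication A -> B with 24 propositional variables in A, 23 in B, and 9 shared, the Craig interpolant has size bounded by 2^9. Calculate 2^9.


Shared atoms = 9
Craig interpolant size bound = 2^9
= 512

512


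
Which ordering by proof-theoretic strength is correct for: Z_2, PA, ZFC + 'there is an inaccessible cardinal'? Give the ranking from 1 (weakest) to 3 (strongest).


Ordering by consistency strength:
1. PA
2. Z_2
3. ZFC + 'there is an inaccessible cardinal'


Z_2=2, PA=1, ZFC + 'there is an inaccessible cardinal'=3


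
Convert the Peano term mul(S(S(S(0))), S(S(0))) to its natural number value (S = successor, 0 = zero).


mul(S^3(0), S^2(0)):
S^3(0) = 3
S^2(0) = 2
3 * 2 = 6

6


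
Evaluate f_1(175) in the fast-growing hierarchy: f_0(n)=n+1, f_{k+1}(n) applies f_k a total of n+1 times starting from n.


f_1(175) = f_0^176(175)
f_0 adds 1 each time, applied 176 times.
f_1(175) = 175 + 176 = 351

351


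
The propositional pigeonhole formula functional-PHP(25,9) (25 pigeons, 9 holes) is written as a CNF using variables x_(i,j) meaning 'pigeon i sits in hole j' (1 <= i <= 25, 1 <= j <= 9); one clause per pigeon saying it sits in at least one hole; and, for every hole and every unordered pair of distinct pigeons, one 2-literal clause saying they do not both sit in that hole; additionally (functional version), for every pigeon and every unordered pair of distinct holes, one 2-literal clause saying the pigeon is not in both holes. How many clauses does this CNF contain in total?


functional-PHP(25,9): 25 pigeons, 9 holes, 25*9 = 225 variables.
- pigeon clauses: one per pigeon -> 25 clauses
- hole clauses: 9 holes * C(25,2) = 9 * 300 -> 2700 clauses
- functional clauses: 25 pigeons * C(9,2) = 25 * 36 -> 900 clauses
Total clauses = 25 + 2700 + 900 = 3625

3625


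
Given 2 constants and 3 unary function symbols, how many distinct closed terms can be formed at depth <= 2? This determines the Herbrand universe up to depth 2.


Herbrand terms by depth:
Depth 0: 2 constants
Depth 1: 6 new terms (running total: 8)
Depth 2: 18 new terms (running total: 26)
Total distinct ground terms = 26

26


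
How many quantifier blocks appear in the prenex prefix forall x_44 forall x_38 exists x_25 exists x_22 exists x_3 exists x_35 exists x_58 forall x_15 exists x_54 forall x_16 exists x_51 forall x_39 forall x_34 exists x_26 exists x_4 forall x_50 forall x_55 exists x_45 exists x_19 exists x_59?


Alternations = 9.
Blocks = alternations + 1 = 10

10


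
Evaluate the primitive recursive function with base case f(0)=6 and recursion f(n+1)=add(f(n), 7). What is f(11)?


f(0) = 6
f(1) = add(f(0), 7) = add(6, 7) = 13
f(2) = add(f(1), 7) = add(13, 7) = 20
f(3) = add(f(2), 7) = add(20, 7) = 27
f(4) = add(f(3), 7) = add(27, 7) = 34
f(5) = add(f(4), 7) = add(34, 7) = 41
f(6) = add(f(5), 7) = add(41, 7) = 48
f(7) = add(f(6), 7) = add(48, 7) = 55
f(8) = add(f(7), 7) = add(55, 7) = 62
f(9) = add(f(8), 7) = add(62, 7) = 69
f(10) = add(f(9), 7) = add(69, 7) = 76
f(11) = add(f(10), 7) = add(76, 7) = 83


83


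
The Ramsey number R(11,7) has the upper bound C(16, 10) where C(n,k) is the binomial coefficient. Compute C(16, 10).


R(11,7) <= C(11+7-2, 11-1) = C(16, 10)
C(16, 10) = 16! / (10! * 6!)
= 8008

8008


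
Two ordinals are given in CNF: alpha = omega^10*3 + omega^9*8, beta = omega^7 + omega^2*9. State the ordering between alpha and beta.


Compare term by term from highest exponent:
alpha = omega^10*3 + omega^9*8
beta = omega^7 + omega^2*9
Term 1: alpha has omega^10*3, beta has omega^7*1
Term 2: alpha has omega^9*8, beta has omega^2*9
Result: alpha > beta

alpha > beta


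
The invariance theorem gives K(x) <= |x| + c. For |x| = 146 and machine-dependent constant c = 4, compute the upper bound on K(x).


K(x) <= |x| + c = 146 + 4 = 150

150


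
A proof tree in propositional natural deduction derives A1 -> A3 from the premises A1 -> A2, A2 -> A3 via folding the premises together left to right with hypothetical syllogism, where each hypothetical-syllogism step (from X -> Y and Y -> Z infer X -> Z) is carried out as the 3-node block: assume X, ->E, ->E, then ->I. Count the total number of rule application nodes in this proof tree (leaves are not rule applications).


There are 2 premises in the chain. The first HS step combines premises 1 and 2; each further premise needs one more HS step.
So 2 premises require 2 - 1 = 1 hypothetical-syllogism steps.
Each HS step uses 3 inference nodes (->E, ->E, ->I).
1 * 3 = 3 total inference nodes.

3


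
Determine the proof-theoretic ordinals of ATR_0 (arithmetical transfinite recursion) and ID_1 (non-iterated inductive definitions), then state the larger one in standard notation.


Proof-theoretic ordinal of ATR_0 (arithmetical transfinite recursion): Gamma_0
Proof-theoretic ordinal of ID_1 (non-iterated inductive definitions): psi_0(epsilon_{Omega+1})
Comparing: Gamma_0 < psi_0(epsilon_{Omega+1}).
The larger ordinal is psi_0(epsilon_{Omega+1}) (from ID_1 (non-iterated inductive definitions)).

psi_0(epsilon_{Omega+1})


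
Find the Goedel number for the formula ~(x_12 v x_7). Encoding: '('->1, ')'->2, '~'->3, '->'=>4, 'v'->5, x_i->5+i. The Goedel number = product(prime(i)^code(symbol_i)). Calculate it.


Formula: ~(x_12 v x_7)
Symbol codes: [3, 1, 17, 5, 12, 2]
Primes: [2, 3, 5, 7, 11, 13]
p_1^3 = 2^3 = 8
p_2^1 = 3^1 = 3
p_3^17 = 5^17 = 762939453125
p_4^5 = 7^5 = 16807
p_5^12 = 11^12 = 3138428376721
p_6^2 = 13^2 = 169
Product = 163226414940599196954345703125000

163226414940599196954345703125000


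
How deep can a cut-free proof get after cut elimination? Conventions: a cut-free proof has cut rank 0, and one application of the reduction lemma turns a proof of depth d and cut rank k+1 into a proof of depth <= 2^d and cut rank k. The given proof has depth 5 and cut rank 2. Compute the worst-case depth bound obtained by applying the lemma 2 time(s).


Each rank reduction sends depth d to at most 2^d; cut rank r needs r reductions.
2_0(5) = 5
2_1(5) = 2^5 = 32
2_2(5) = 2^32 = 4294967296
Cut-free depth bound = 4294967296

4294967296


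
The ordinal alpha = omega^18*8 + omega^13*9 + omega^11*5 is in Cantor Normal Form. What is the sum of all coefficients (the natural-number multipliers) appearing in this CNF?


CNF: omega^18*8 + omega^13*9 + omega^11*5
Coefficients: 8 + 9 + 5 = 22

22


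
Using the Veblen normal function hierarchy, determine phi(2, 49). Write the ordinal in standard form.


phi(2, 49):
phi(2, beta) = zeta_beta (the beta-th zeta number, fixed point of epsilon).
phi(2, 49) = zeta_49

zeta_49


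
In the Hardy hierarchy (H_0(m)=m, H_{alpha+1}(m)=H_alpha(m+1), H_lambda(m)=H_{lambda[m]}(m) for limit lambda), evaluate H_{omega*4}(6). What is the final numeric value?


H_{omega*4}(6):
For the Hardy hierarchy, H_{omega*k}(n) = 2^k * n.
2^4 = 16.
16 * 6 = 96

96


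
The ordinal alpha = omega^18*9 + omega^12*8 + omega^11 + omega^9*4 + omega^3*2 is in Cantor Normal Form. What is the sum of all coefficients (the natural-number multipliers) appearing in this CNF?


CNF: omega^18*9 + omega^12*8 + omega^11 + omega^9*4 + omega^3*2
Coefficients: 9 + 8 + 1 + 4 + 2 = 24

24


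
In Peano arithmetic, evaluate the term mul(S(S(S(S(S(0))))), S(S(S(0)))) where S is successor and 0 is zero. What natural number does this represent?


mul(S^5(0), S^3(0)):
S^5(0) = 5
S^3(0) = 3
5 * 3 = 15

15


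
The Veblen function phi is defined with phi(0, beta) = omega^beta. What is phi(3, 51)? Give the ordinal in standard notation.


phi(3, 51):
phi(3, beta) = eta_beta (the beta-th eta number, fixed point of zeta).
phi(3, 51) = eta_51

eta_51


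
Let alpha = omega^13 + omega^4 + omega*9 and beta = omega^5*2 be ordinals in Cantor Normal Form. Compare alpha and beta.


Compare term by term from highest exponent:
alpha = omega^13 + omega^4 + omega*9
beta = omega^5*2
Term 1: alpha has omega^13*1, beta has omega^5*2
Term 2: alpha has omega^4*1, beta has omega^0*0
Term 3: alpha has omega^1*9, beta has omega^0*0
Result: alpha > beta

alpha > beta


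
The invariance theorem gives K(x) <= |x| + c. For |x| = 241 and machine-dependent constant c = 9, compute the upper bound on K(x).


K(x) <= |x| + c = 241 + 9 = 250

250


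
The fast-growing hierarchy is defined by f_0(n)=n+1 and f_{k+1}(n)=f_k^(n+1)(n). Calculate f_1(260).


f_1(260) = f_0^261(260)
f_0 adds 1 each time, applied 261 times.
f_1(260) = 260 + 261 = 521

521


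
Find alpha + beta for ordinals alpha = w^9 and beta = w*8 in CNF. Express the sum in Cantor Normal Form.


Ordinal addition w^9 + w*8:
Leading exponent of alpha (9) > leading exponent of beta (1).
Since alpha's term has higher exponent than beta's leading term,
the sum is simply alpha followed by beta.
Result = w^9 + w*8

w^9 + w*8


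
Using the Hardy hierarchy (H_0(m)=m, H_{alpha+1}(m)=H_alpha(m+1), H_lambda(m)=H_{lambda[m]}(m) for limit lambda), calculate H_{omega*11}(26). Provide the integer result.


H_{omega*11}(26):
For the Hardy hierarchy, H_{omega*k}(n) = 2^k * n.
2^11 = 2048.
2048 * 26 = 53248

53248


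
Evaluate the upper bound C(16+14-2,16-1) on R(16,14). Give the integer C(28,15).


R(16,14) <= C(16+14-2, 16-1) = C(28, 15)
C(28, 15) = 28! / (15! * 13!)
= 37442160

37442160


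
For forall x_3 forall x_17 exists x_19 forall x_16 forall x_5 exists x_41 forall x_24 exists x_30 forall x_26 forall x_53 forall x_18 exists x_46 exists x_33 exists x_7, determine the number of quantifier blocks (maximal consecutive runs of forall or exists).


Alternations = 7.
Blocks = alternations + 1 = 8

8
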